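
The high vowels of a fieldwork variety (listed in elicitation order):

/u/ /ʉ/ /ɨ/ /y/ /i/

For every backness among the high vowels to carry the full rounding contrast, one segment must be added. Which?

/ɯ/

front: unrounded /i/, rounded /y/.
central: unrounded /ɨ/, rounded /ʉ/.
back: unrounded —, rounded /u/.
The back row has no unrounded member, so the gap is the back unrounded vowel /ɯ/.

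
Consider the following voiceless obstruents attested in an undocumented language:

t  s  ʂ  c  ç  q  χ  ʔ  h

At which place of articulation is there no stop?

Stop: /t/ (alveolar), /c/ (palatal), /q/ (uvular), /ʔ/ (glottal).
Fricative: /s/ (alveolar), /ʂ/ (retroflex), /ç/ (palatal), /χ/ (uvular), /h/ (glottal).
Every place of articulation has a stop member except retroflex, where /ʈ/ would be expected.

retroflex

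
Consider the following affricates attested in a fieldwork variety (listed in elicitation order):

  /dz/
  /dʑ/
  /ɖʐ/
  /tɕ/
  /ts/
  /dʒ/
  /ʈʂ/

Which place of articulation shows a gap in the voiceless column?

postalveolar

place of articulation  voiceless  voiced  
alveolar          ts        dz      
postalveolar      —         dʒ      
retroflex         ʈʂ        ɖʐ      
alveolo-palatal   tɕ        dʑ      
Every place of articulation has a voiceless member except postalveolar, where /tʃ/ would be expected.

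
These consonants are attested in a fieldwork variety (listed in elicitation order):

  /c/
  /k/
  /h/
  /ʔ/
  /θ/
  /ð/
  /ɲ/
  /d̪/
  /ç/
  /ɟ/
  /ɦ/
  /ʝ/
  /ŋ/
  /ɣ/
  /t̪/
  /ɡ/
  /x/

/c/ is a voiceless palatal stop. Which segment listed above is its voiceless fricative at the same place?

/ç/

The voiceless fricative at the same place is a voiceless palatal fricative — in this inventory, /ç/.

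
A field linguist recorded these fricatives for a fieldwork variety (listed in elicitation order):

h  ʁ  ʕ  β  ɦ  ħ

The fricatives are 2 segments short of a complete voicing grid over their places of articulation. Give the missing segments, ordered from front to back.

/ɸ/, /χ/

place of articulation  voiceless  voiced  
bilabial          —         β       
uvular            —         ʁ       
pharyngeal        ħ         ʕ       
glottal           h         ɦ       
Gaps, from front to back: bilabial lacks voiceless (/ɸ/); uvular lacks voiceless (/χ/).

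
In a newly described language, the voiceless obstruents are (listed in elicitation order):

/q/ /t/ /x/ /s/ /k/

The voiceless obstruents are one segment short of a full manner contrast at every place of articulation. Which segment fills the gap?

Stop: /t/ (alveolar), /k/ (velar), /q/ (uvular).
Fricative: /s/ (alveolar), /x/ (velar).
The uvular row has no fricative member, so the gap is the uvular fricative /χ/.

/χ/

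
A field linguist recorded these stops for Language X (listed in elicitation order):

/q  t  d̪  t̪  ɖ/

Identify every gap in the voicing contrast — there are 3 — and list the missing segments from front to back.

/d/, /ʈ/, /ɢ/

dental: voiceless /t̪/, voiced /d̪/.
alveolar: voiceless /t/, voiced —.
retroflex: voiceless —, voiced /ɖ/.
uvular: voiceless /q/, voiced —.
Gaps, from front to back: alveolar lacks voiced (/d/); retroflex lacks voiceless (/ʈ/); uvular lacks voiced (/ɢ/).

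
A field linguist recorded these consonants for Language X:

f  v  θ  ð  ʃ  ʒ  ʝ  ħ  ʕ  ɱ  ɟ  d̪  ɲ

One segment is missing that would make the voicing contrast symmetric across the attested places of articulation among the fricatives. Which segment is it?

Voiceless: /f/ (labiodental), /θ/ (dental), /ʃ/ (postalveolar), /ħ/ (pharyngeal).
Voiced: /v/ (labiodental), /ð/ (dental), /ʒ/ (postalveolar), /ʝ/ (palatal), /ʕ/ (pharyngeal).
The palatal row has no voiceless member, so the gap is the voiceless palatal fricative /ç/.

/ç/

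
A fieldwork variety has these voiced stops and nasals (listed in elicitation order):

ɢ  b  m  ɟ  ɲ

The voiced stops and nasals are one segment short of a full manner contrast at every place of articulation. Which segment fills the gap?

/ɴ/

bilabial: oral stop /b/, nasal /m/.
palatal: oral stop /ɟ/, nasal /ɲ/.
uvular: oral stop /ɢ/, nasal —.
The uvular row has no nasal member, so the gap is the uvular nasal /ɴ/.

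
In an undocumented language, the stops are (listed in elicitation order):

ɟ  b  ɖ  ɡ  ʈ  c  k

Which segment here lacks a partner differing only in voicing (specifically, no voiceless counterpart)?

/b/

Retroflex: /ʈ/ ~ /ɖ/
Palatal: /c/ ~ /ɟ/
Velar: /k/ ~ /ɡ/
Bilabial: only /b/ (voiced); no voiceless partner.
So /b/ is the unpaired segment.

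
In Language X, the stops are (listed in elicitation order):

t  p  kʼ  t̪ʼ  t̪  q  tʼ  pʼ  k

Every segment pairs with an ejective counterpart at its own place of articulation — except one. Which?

/q/

Bilabial: /p/ ~ /pʼ/
Dental: /t̪/ ~ /t̪ʼ/
Alveolar: /t/ ~ /tʼ/
Velar: /k/ ~ /kʼ/
Uvular: only /q/ (plain); no ejective partner.
So /q/ is the unpaired segment.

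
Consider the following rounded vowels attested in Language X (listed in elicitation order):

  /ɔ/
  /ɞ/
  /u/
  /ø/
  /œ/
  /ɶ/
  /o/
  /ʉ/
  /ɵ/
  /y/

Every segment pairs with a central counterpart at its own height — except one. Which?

/ɶ/

High: /y/ ~ /ʉ/ ~ /u/
High-mid: /ø/ ~ /ɵ/ ~ /o/
Low-mid: /œ/ ~ /ɞ/ ~ /ɔ/
Low: only /ɶ/ (front); no central partner.
So /ɶ/ is the unpaired segment.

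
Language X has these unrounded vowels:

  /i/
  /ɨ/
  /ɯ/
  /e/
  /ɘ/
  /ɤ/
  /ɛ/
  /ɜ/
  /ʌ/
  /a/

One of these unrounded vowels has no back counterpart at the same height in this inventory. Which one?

High: /i/ ~ /ɨ/ ~ /ɯ/
High-mid: /e/ ~ /ɘ/ ~ /ɤ/
Low-mid: /ɛ/ ~ /ɜ/ ~ /ʌ/
Low: only /a/ (front); no back partner.
So /a/ is the unpaired segment.

/a/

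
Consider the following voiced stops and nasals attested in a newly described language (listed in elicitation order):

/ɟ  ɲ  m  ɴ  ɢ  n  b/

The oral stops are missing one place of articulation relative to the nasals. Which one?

place of articulation  oral stop  nasal   
bilabial          b         m       
alveolar          —         n       
palatal           ɟ         ɲ       
uvular            ɢ         ɴ       
Every place of articulation has an oral stop member except alveolar, where /d/ would be expected.

alveolar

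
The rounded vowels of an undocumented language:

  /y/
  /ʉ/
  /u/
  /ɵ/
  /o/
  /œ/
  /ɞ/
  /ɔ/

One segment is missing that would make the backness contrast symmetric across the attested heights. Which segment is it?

/ø/

Front: /y/ (high), /œ/ (low-mid).
Central: /ʉ/ (high), /ɵ/ (high-mid), /ɞ/ (low-mid).
Back: /u/ (high), /o/ (high-mid), /ɔ/ (low-mid).
The high-mid row has no front member, so the gap is the high-mid front rounded vowel /ø/.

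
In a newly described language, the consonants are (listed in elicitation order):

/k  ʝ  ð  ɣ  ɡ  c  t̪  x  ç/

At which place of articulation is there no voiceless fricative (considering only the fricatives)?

dental: voiceless —, voiced /ð/.
palatal: voiceless /ç/, voiced /ʝ/.
velar: voiceless /x/, voiced /ɣ/.
Every place of articulation has a voiceless member except dental, where /θ/ would be expected.

dental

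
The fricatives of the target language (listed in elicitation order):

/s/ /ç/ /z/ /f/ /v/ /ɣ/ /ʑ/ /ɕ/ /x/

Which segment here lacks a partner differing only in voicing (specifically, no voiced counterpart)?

Labiodental: /f/ ~ /v/
Alveolar: /s/ ~ /z/
Alveolo-palatal: /ɕ/ ~ /ʑ/
Velar: /x/ ~ /ɣ/
Palatal: only /ç/ (voiceless); no voiced partner.
So /ç/ is the unpaired segment.

/ç/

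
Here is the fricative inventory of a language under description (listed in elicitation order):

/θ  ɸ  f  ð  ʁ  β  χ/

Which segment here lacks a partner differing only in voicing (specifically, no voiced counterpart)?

/f/

Bilabial: /ɸ/ ~ /β/
Dental: /θ/ ~ /ð/
Uvular: /χ/ ~ /ʁ/
Labiodental: only /f/ (voiceless); no voiced partner.
So /f/ is the unpaired segment.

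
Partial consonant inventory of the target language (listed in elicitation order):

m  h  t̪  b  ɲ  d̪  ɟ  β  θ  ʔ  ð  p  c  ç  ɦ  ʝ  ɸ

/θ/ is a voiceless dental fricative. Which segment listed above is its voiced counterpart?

/ð/

The voiced counterpart is a voiced dental fricative — in this inventory, /ð/.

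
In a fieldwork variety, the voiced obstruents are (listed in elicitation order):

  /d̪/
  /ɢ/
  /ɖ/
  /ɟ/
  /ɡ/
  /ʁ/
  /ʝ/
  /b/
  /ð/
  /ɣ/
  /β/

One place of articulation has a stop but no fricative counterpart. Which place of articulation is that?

retroflex

place of articulation  stop      fricative
bilabial          b         β       
dental            d̪        ð       
retroflex         ɖ         —       
palatal           ɟ         ʝ       
velar             ɡ         ɣ       
uvular            ɢ         ʁ       
Every place of articulation has a fricative member except retroflex, where /ʐ/ would be expected.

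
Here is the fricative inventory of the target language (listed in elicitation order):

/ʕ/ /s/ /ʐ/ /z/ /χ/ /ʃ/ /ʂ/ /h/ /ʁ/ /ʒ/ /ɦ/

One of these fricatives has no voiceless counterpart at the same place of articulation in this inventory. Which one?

/ʕ/

Alveolar: /s/ ~ /z/
Postalveolar: /ʃ/ ~ /ʒ/
Retroflex: /ʂ/ ~ /ʐ/
Uvular: /χ/ ~ /ʁ/
Glottal: /h/ ~ /ɦ/
Pharyngeal: only /ʕ/ (voiced); no voiceless partner.
So /ʕ/ is the unpaired segment.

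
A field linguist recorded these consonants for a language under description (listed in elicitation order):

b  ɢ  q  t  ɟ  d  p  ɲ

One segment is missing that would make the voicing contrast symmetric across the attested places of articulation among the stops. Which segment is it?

Voiceless: /p/ (bilabial), /t/ (alveolar), /q/ (uvular).
Voiced: /b/ (bilabial), /d/ (alveolar), /ɟ/ (palatal), /ɢ/ (uvular).
The palatal row has no voiceless member, so the gap is the voiceless palatal stop /c/.

/c/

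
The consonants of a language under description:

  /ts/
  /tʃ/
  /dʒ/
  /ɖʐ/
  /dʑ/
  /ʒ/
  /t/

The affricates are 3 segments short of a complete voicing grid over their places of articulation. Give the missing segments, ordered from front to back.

/dz/, /ʈʂ/, /tɕ/

alveolar: voiceless /ts/, voiced —.
postalveolar: voiceless /tʃ/, voiced /dʒ/.
retroflex: voiceless —, voiced /ɖʐ/.
alveolo-palatal: voiceless —, voiced /dʑ/.
Gaps, from front to back: alveolar lacks voiced (/dz/); retroflex lacks voiceless (/ʈʂ/); alveolo-palatal lacks voiceless (/tɕ/).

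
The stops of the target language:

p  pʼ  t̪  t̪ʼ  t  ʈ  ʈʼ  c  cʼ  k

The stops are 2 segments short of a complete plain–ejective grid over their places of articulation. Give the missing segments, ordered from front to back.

/tʼ/, /kʼ/

bilabial: plain /p/, ejective /pʼ/.
dental: plain /t̪/, ejective /t̪ʼ/.
alveolar: plain /t/, ejective —.
retroflex: plain /ʈ/, ejective /ʈʼ/.
palatal: plain /c/, ejective /cʼ/.
velar: plain /k/, ejective —.
Gaps, from front to back: alveolar lacks ejective (/tʼ/); velar lacks ejective (/kʼ/).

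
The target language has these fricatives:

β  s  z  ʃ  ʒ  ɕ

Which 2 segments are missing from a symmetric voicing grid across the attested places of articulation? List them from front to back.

/ɸ/, /ʑ/

place of articulation  voiceless  voiced  
bilabial          —         β       
alveolar          s         z       
postalveolar      ʃ         ʒ       
alveolo-palatal   ɕ         —       
Gaps, from front to back: bilabial lacks voiceless (/ɸ/); alveolo-palatal lacks voiced (/ʑ/).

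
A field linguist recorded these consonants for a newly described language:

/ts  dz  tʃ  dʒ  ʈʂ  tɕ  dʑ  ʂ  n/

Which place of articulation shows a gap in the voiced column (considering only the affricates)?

alveolar: voiceless /ts/, voiced /dz/.
postalveolar: voiceless /tʃ/, voiced /dʒ/.
retroflex: voiceless /ʈʂ/, voiced —.
alveolo-palatal: voiceless /tɕ/, voiced /dʑ/.
Every place of articulation has a voiced member except retroflex, where /ɖʐ/ would be expected.

retroflex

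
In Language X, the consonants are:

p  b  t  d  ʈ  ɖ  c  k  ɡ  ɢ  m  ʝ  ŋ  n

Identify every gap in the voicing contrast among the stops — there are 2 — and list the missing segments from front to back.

bilabial: voiceless /p/, voiced /b/.
alveolar: voiceless /t/, voiced /d/.
retroflex: voiceless /ʈ/, voiced /ɖ/.
palatal: voiceless /c/, voiced —.
velar: voiceless /k/, voiced /ɡ/.
uvular: voiceless —, voiced /ɢ/.
Gaps, from front to back: palatal lacks voiced (/ɟ/); uvular lacks voiceless (/q/).

/ɟ/, /q/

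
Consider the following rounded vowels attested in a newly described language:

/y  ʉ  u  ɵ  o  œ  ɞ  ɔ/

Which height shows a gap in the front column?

high-mid

Front: /y/ (high), /œ/ (low-mid).
Central: /ʉ/ (high), /ɵ/ (high-mid), /ɞ/ (low-mid).
Back: /u/ (high), /o/ (high-mid), /ɔ/ (low-mid).
Every height has a front member except high-mid, where /ø/ would be expected.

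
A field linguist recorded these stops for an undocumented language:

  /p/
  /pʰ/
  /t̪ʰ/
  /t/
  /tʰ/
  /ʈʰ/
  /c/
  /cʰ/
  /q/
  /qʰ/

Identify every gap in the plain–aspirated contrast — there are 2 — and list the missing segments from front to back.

bilabial: plain /p/, aspirated /pʰ/.
dental: plain —, aspirated /t̪ʰ/.
alveolar: plain /t/, aspirated /tʰ/.
retroflex: plain —, aspirated /ʈʰ/.
palatal: plain /c/, aspirated /cʰ/.
uvular: plain /q/, aspirated /qʰ/.
Gaps, from front to back: dental lacks plain (/t̪/); retroflex lacks plain (/ʈ/).

/t̪/, /ʈ/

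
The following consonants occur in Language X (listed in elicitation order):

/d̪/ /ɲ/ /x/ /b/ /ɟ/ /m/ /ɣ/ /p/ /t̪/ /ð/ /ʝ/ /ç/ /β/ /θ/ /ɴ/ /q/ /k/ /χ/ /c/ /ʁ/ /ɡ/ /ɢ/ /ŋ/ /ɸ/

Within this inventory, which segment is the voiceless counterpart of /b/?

/b/ is a voiced bilabial stop.
The voiceless counterpart is a voiceless bilabial stop — in this inventory, /p/.

/p/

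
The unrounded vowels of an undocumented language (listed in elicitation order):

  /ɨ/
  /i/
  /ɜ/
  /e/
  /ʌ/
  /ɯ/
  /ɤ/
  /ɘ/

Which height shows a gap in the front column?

high: front /i/, central /ɨ/, back /ɯ/.
high-mid: front /e/, central /ɘ/, back /ɤ/.
low-mid: front —, central /ɜ/, back /ʌ/.
Every height has a front member except low-mid, where /ɛ/ would be expected.

low-mid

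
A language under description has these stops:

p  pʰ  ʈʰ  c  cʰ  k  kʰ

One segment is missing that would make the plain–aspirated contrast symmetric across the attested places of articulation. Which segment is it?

Plain: /p/ (bilabial), /c/ (palatal), /k/ (velar).
Aspirated: /pʰ/ (bilabial), /ʈʰ/ (retroflex), /cʰ/ (palatal), /kʰ/ (velar).
The retroflex row has no plain member, so the gap is the plain retroflex stop /ʈ/.

/ʈ/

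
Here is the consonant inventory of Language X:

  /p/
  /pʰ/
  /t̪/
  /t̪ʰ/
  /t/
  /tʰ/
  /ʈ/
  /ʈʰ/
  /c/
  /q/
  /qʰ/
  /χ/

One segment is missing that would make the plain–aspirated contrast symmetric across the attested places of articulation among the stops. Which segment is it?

Plain: /p/ (bilabial), /t̪/ (dental), /t/ (alveolar), /ʈ/ (retroflex), /c/ (palatal), /q/ (uvular).
Aspirated: /pʰ/ (bilabial), /t̪ʰ/ (dental), /tʰ/ (alveolar), /ʈʰ/ (retroflex), /qʰ/ (uvular).
The palatal row has no aspirated member, so the gap is the aspirated palatal stop /cʰ/.

/cʰ/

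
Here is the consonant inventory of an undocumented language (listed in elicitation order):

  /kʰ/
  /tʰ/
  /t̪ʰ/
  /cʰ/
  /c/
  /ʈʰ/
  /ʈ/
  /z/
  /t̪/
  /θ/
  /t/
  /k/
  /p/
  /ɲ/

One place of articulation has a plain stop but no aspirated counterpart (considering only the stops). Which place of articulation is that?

bilabial

place of articulation  plain     aspirated
bilabial          p         —       
dental            t̪        t̪ʰ     
alveolar          t         tʰ      
retroflex         ʈ         ʈʰ      
palatal           c         cʰ      
velar             k         kʰ      
Every place of articulation has an aspirated member except bilabial, where /pʰ/ would be expected.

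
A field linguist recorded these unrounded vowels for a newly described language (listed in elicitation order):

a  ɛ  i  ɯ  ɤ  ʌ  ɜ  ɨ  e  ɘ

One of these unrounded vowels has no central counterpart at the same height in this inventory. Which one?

/a/

High: /i/ ~ /ɨ/ ~ /ɯ/
High-mid: /e/ ~ /ɘ/ ~ /ɤ/
Low-mid: /ɛ/ ~ /ɜ/ ~ /ʌ/
Low: only /a/ (front); no central partner.
So /a/ is the unpaired segment.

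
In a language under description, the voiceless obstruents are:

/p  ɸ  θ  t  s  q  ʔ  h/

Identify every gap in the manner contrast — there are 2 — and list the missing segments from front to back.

/t̪/, /χ/

Stop: /p/ (bilabial), /t/ (alveolar), /q/ (uvular), /ʔ/ (glottal).
Fricative: /ɸ/ (bilabial), /θ/ (dental), /s/ (alveolar), /h/ (glottal).
Gaps, from front to back: dental lacks stop (/t̪/); uvular lacks fricative (/χ/).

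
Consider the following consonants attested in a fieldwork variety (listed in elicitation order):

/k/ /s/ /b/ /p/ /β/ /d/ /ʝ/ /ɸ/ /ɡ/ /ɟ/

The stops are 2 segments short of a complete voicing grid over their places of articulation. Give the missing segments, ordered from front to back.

place of articulation  voiceless  voiced  
bilabial          p         b       
alveolar          —         d       
palatal           —         ɟ       
velar             k         ɡ       
Gaps, from front to back: alveolar lacks voiceless (/t/); palatal lacks voiceless (/c/).

/t/, /c/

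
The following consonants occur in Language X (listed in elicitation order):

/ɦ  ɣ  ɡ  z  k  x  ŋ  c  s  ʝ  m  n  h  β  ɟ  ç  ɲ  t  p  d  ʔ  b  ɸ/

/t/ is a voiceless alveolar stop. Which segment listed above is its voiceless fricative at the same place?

The voiceless fricative at the same place is a voiceless alveolar fricative — in this inventory, /s/.

/s/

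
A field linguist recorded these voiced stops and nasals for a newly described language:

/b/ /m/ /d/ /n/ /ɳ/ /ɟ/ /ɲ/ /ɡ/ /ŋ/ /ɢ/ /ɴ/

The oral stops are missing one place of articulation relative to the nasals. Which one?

place of articulation  oral stop  nasal   
bilabial          b         m       
alveolar          d         n       
retroflex         —         ɳ       
palatal           ɟ         ɲ       
velar             ɡ         ŋ       
uvular            ɢ         ɴ       
Every place of articulation has an oral stop member except retroflex, where /ɖ/ would be expected.

retroflex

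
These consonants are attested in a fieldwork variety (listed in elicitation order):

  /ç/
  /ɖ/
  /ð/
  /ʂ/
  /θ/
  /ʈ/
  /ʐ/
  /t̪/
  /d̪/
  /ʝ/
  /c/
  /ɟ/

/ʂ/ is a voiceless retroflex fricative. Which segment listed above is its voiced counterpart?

The voiced counterpart is a voiced retroflex fricative — in this inventory, /ʐ/.

/ʐ/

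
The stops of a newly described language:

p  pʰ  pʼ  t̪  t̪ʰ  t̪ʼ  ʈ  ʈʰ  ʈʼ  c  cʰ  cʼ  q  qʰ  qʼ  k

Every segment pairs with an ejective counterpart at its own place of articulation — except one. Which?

Bilabial: /p/ ~ /pʰ/ ~ /pʼ/
Dental: /t̪/ ~ /t̪ʰ/ ~ /t̪ʼ/
Retroflex: /ʈ/ ~ /ʈʰ/ ~ /ʈʼ/
Palatal: /c/ ~ /cʰ/ ~ /cʼ/
Uvular: /q/ ~ /qʰ/ ~ /qʼ/
Velar: only /k/ (plain); no ejective partner.
So /k/ is the unpaired segment.

/k/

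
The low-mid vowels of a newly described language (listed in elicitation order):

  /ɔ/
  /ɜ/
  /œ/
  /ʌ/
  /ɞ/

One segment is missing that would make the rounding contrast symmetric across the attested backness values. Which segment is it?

/ɛ/

front: unrounded —, rounded /œ/.
central: unrounded /ɜ/, rounded /ɞ/.
back: unrounded /ʌ/, rounded /ɔ/.
The front row has no unrounded member, so the gap is the front unrounded vowel /ɛ/.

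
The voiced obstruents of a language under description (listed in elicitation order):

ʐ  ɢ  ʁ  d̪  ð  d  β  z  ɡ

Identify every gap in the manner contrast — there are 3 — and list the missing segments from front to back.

place of articulation  stop      fricative
bilabial          —         β       
dental            d̪        ð       
alveolar          d         z       
retroflex         —         ʐ       
velar             ɡ         —       
uvular            ɢ         ʁ       
Gaps, from front to back: bilabial lacks stop (/b/); retroflex lacks stop (/ɖ/); velar lacks fricative (/ɣ/).

/b/, /ɖ/, /ɣ/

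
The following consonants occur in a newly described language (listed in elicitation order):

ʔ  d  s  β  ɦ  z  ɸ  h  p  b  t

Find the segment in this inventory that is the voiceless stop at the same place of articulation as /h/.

/h/ is a voiceless glottal fricative.
The voiceless stop at the same place is a voiceless glottal stop — in this inventory, /ʔ/.

/ʔ/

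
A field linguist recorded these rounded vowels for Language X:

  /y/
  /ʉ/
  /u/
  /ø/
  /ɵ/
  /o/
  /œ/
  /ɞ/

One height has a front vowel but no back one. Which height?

Front: /y/ (high), /ø/ (high-mid), /œ/ (low-mid).
Central: /ʉ/ (high), /ɵ/ (high-mid), /ɞ/ (low-mid).
Back: /u/ (high), /o/ (high-mid).
Every height has a back member except low-mid, where /ɔ/ would be expected.

low-mid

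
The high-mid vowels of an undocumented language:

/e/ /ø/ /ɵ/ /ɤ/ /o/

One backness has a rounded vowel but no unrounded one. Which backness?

central

front: unrounded /e/, rounded /ø/.
central: unrounded —, rounded /ɵ/.
back: unrounded /ɤ/, rounded /o/.
Every backness has an unrounded member except central, where /ɘ/ would be expected.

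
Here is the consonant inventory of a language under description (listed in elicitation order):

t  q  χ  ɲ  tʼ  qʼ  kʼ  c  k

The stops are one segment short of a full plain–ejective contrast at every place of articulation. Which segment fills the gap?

/cʼ/

Plain: /t/ (alveolar), /c/ (palatal), /k/ (velar), /q/ (uvular).
Ejective: /tʼ/ (alveolar), /kʼ/ (velar), /qʼ/ (uvular).
The palatal row has no ejective member, so the gap is the ejective palatal stop /cʼ/.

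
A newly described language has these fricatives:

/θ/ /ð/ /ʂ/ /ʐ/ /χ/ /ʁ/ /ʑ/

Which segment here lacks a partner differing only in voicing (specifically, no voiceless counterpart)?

Dental: /θ/ ~ /ð/
Retroflex: /ʂ/ ~ /ʐ/
Uvular: /χ/ ~ /ʁ/
Alveolo-palatal: only /ʑ/ (voiced); no voiceless partner.
So /ʑ/ is the unpaired segment.

/ʑ/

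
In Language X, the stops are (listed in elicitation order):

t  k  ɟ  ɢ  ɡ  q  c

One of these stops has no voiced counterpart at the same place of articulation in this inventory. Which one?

Palatal: /c/ ~ /ɟ/
Velar: /k/ ~ /ɡ/
Uvular: /q/ ~ /ɢ/
Alveolar: only /t/ (voiceless); no voiced partner.
So /t/ is the unpaired segment.

/t/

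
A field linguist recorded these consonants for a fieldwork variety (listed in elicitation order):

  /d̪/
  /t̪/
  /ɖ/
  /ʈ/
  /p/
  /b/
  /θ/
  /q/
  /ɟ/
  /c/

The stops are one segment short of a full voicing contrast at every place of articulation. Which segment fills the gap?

Voiceless: /p/ (bilabial), /t̪/ (dental), /ʈ/ (retroflex), /c/ (palatal), /q/ (uvular).
Voiced: /b/ (bilabial), /d̪/ (dental), /ɖ/ (retroflex), /ɟ/ (palatal).
The uvular row has no voiced member, so the gap is the voiced uvular stop /ɢ/.

/ɢ/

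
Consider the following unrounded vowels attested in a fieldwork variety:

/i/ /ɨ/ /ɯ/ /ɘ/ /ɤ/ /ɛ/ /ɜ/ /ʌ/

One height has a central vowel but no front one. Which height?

high-mid

Front: /i/ (high), /ɛ/ (low-mid).
Central: /ɨ/ (high), /ɘ/ (high-mid), /ɜ/ (low-mid).
Back: /ɯ/ (high), /ɤ/ (high-mid), /ʌ/ (low-mid).
Every height has a front member except high-mid, where /e/ would be expected.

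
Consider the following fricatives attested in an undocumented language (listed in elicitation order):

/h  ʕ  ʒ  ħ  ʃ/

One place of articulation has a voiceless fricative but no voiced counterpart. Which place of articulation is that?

glottal

Voiceless: /ʃ/ (postalveolar), /ħ/ (pharyngeal), /h/ (glottal).
Voiced: /ʒ/ (postalveolar), /ʕ/ (pharyngeal).
Every place of articulation has a voiced member except glottal, where /ɦ/ would be expected.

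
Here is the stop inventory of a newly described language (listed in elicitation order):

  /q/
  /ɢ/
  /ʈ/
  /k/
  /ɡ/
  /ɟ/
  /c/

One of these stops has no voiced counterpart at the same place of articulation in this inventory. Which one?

Palatal: /c/ ~ /ɟ/
Velar: /k/ ~ /ɡ/
Uvular: /q/ ~ /ɢ/
Retroflex: only /ʈ/ (voiceless); no voiced partner.
So /ʈ/ is the unpaired segment.

/ʈ/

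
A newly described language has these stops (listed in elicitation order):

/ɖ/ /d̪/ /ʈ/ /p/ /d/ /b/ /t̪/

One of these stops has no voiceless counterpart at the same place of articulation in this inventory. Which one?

/d/

Bilabial: /p/ ~ /b/
Dental: /t̪/ ~ /d̪/
Retroflex: /ʈ/ ~ /ɖ/
Alveolar: only /d/ (voiced); no voiceless partner.
So /d/ is the unpaired segment.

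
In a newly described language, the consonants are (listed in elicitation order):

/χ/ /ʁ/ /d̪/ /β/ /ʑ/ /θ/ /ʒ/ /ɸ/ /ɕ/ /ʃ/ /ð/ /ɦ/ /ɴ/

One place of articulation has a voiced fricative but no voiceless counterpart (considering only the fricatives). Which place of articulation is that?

glottal

Voiceless: /ɸ/ (bilabial), /θ/ (dental), /ʃ/ (postalveolar), /ɕ/ (alveolo-palatal), /χ/ (uvular).
Voiced: /β/ (bilabial), /ð/ (dental), /ʒ/ (postalveolar), /ʑ/ (alveolo-palatal), /ʁ/ (uvular), /ɦ/ (glottal).
Every place of articulation has a voiceless member except glottal, where /h/ would be expected.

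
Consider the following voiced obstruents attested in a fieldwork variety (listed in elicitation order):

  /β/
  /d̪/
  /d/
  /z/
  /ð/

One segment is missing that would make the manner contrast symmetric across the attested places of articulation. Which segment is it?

bilabial: stop —, fricative /β/.
dental: stop /d̪/, fricative /ð/.
alveolar: stop /d/, fricative /z/.
The bilabial row has no stop member, so the gap is the bilabial stop /b/.

/b/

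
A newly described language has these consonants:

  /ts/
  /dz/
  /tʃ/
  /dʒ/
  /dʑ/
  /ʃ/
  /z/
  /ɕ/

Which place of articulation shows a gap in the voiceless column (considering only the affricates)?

alveolo-palatal

Voiceless: /ts/ (alveolar), /tʃ/ (postalveolar).
Voiced: /dz/ (alveolar), /dʒ/ (postalveolar), /dʑ/ (alveolo-palatal).
Every place of articulation has a voiceless member except alveolo-palatal, where /tɕ/ would be expected.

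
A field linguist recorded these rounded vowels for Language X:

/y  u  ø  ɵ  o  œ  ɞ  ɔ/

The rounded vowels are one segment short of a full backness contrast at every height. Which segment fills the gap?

/ʉ/

Front: /y/ (high), /ø/ (high-mid), /œ/ (low-mid).
Central: /ɵ/ (high-mid), /ɞ/ (low-mid).
Back: /u/ (high), /o/ (high-mid), /ɔ/ (low-mid).
The high row has no central member, so the gap is the high central rounded vowel /ʉ/.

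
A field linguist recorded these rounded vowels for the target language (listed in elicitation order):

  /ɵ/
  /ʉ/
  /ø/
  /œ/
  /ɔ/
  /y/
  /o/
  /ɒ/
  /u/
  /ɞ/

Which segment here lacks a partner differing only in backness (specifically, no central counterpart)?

/ɒ/

High: /y/ ~ /ʉ/ ~ /u/
High-mid: /ø/ ~ /ɵ/ ~ /o/
Low-mid: /œ/ ~ /ɞ/ ~ /ɔ/
Low: only /ɒ/ (back); no central partner.
So /ɒ/ is the unpaired segment.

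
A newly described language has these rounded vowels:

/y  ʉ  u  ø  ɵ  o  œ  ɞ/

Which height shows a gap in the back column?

low-mid

height            front     central   back    
high              y         ʉ         u       
high-mid          ø         ɵ         o       
low-mid           œ         ɞ         —       
Every height has a back member except low-mid, where /ɔ/ would be expected.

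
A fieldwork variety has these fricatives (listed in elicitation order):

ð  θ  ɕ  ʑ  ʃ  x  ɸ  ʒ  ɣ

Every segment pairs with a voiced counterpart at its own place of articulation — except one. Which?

Dental: /θ/ ~ /ð/
Postalveolar: /ʃ/ ~ /ʒ/
Alveolo-palatal: /ɕ/ ~ /ʑ/
Velar: /x/ ~ /ɣ/
Bilabial: only /ɸ/ (voiceless); no voiced partner.
So /ɸ/ is the unpaired segment.

/ɸ/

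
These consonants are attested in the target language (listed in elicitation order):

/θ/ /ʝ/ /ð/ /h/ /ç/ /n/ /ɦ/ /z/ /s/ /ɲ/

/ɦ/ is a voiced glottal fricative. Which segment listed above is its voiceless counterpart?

The voiceless counterpart is a voiceless glottal fricative — in this inventory, /h/.

/h/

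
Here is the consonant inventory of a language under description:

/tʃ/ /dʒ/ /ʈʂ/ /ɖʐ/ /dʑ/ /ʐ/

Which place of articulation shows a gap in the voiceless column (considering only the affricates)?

postalveolar: voiceless /tʃ/, voiced /dʒ/.
retroflex: voiceless /ʈʂ/, voiced /ɖʐ/.
alveolo-palatal: voiceless —, voiced /dʑ/.
Every place of articulation has a voiceless member except alveolo-palatal, where /tɕ/ would be expected.

alveolo-palatal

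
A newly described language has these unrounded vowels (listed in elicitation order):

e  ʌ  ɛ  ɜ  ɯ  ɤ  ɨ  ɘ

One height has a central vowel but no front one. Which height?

height            front     central   back    
high              —         ɨ         ɯ       
high-mid          e         ɘ         ɤ       
low-mid           ɛ         ɜ         ʌ       
Every height has a front member except high, where /i/ would be expected.

high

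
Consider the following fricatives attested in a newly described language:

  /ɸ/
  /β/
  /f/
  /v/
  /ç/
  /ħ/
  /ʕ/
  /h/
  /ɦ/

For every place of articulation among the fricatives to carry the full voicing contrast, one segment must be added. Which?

place of articulation  voiceless  voiced  
bilabial          ɸ         β       
labiodental       f         v       
palatal           ç         —       
pharyngeal        ħ         ʕ       
glottal           h         ɦ       
The palatal row has no voiced member, so the gap is the voiced palatal fricative /ʝ/.

/ʝ/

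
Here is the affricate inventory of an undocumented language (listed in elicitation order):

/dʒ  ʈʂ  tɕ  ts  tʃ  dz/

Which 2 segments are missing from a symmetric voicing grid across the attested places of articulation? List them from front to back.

/ɖʐ/, /dʑ/

alveolar: voiceless /ts/, voiced /dz/.
postalveolar: voiceless /tʃ/, voiced /dʒ/.
retroflex: voiceless /ʈʂ/, voiced —.
alveolo-palatal: voiceless /tɕ/, voiced —.
Gaps, from front to back: retroflex lacks voiced (/ɖʐ/); alveolo-palatal lacks voiced (/dʑ/).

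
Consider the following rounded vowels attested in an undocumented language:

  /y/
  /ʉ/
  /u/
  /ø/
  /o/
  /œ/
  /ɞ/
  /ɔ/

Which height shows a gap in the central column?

high-mid

high: front /y/, central /ʉ/, back /u/.
high-mid: front /ø/, central —, back /o/.
low-mid: front /œ/, central /ɞ/, back /ɔ/.
Every height has a central member except high-mid, where /ɵ/ would be expected.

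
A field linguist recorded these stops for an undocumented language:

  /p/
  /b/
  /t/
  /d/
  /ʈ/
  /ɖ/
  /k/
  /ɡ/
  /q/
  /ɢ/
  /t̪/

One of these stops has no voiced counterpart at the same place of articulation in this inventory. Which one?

/t̪/

Bilabial: /p/ ~ /b/
Alveolar: /t/ ~ /d/
Retroflex: /ʈ/ ~ /ɖ/
Velar: /k/ ~ /ɡ/
Uvular: /q/ ~ /ɢ/
Dental: only /t̪/ (voiceless); no voiced partner.
So /t̪/ is the unpaired segment.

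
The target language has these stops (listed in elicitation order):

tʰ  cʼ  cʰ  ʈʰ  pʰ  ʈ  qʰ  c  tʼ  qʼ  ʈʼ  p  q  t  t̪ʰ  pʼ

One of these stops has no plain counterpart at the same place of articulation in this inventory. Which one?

Bilabial: /p/ ~ /pʰ/ ~ /pʼ/
Alveolar: /t/ ~ /tʰ/ ~ /tʼ/
Retroflex: /ʈ/ ~ /ʈʰ/ ~ /ʈʼ/
Palatal: /c/ ~ /cʰ/ ~ /cʼ/
Uvular: /q/ ~ /qʰ/ ~ /qʼ/
Dental: only /t̪ʰ/ (aspirated); no plain partner.
So /t̪ʰ/ is the unpaired segment.

/t̪ʰ/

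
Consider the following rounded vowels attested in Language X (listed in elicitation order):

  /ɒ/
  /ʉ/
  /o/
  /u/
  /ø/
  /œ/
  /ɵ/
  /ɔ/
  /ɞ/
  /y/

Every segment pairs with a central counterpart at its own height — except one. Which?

High: /y/ ~ /ʉ/ ~ /u/
High-mid: /ø/ ~ /ɵ/ ~ /o/
Low-mid: /œ/ ~ /ɞ/ ~ /ɔ/
Low: only /ɒ/ (back); no central partner.
So /ɒ/ is the unpaired segment.

/ɒ/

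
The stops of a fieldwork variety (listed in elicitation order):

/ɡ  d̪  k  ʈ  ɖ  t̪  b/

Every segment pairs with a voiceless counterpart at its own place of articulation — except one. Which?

/b/

Dental: /t̪/ ~ /d̪/
Retroflex: /ʈ/ ~ /ɖ/
Velar: /k/ ~ /ɡ/
Bilabial: only /b/ (voiced); no voiceless partner.
So /b/ is the unpaired segment.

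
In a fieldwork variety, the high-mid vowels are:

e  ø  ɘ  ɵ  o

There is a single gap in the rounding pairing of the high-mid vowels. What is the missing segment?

/ɤ/

backness          unrounded  rounded 
front             e         ø       
central           ɘ         ɵ       
back              —         o       
The back row has no unrounded member, so the gap is the back unrounded vowel /ɤ/.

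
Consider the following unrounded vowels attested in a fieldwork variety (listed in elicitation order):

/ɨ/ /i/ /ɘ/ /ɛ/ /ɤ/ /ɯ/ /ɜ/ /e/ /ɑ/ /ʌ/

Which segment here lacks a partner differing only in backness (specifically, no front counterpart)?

/ɑ/

High: /i/ ~ /ɨ/ ~ /ɯ/
High-mid: /e/ ~ /ɘ/ ~ /ɤ/
Low-mid: /ɛ/ ~ /ɜ/ ~ /ʌ/
Low: only /ɑ/ (back); no front partner.
So /ɑ/ is the unpaired segment.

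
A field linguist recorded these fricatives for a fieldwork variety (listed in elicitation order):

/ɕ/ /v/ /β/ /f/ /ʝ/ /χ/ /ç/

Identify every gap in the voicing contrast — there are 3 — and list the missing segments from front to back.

Voiceless: /f/ (labiodental), /ɕ/ (alveolo-palatal), /ç/ (palatal), /χ/ (uvular).
Voiced: /β/ (bilabial), /v/ (labiodental), /ʝ/ (palatal).
Gaps, from front to back: bilabial lacks voiceless (/ɸ/); alveolo-palatal lacks voiced (/ʑ/); uvular lacks voiced (/ʁ/).

/ɸ/, /ʑ/, /ʁ/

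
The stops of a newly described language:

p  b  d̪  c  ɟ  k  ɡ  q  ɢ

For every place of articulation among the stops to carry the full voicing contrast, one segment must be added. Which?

place of articulation  voiceless  voiced  
bilabial          p         b       
dental            —         d̪      
palatal           c         ɟ       
velar             k         ɡ       
uvular            q         ɢ       
The dental row has no voiceless member, so the gap is the voiceless dental stop /t̪/.

/t̪/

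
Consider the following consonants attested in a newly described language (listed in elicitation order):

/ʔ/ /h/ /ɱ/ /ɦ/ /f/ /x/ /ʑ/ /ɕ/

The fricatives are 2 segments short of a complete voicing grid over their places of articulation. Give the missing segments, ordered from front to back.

place of articulation  voiceless  voiced  
labiodental       f         —       
alveolo-palatal   ɕ         ʑ       
velar             x         —       
glottal           h         ɦ       
Gaps, from front to back: labiodental lacks voiced (/v/); velar lacks voiced (/ɣ/).

/v/, /ɣ/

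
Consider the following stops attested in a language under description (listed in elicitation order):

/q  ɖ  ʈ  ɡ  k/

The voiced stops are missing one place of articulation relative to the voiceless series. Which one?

uvular

retroflex: voiceless /ʈ/, voiced /ɖ/.
velar: voiceless /k/, voiced /ɡ/.
uvular: voiceless /q/, voiced —.
Every place of articulation has a voiced member except uvular, where /ɢ/ would be expected.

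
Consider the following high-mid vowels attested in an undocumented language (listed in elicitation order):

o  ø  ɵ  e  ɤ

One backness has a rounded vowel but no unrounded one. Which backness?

central

Unrounded: /e/ (front), /ɤ/ (back).
Rounded: /ø/ (front), /ɵ/ (central), /o/ (back).
Every backness has an unrounded member except central, where /ɘ/ would be expected.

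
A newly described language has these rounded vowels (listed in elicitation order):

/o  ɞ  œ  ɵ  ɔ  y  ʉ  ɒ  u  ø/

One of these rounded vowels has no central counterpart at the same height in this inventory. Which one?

High: /y/ ~ /ʉ/ ~ /u/
High-mid: /ø/ ~ /ɵ/ ~ /o/
Low-mid: /œ/ ~ /ɞ/ ~ /ɔ/
Low: only /ɒ/ (back); no central partner.
So /ɒ/ is the unpaired segment.

/ɒ/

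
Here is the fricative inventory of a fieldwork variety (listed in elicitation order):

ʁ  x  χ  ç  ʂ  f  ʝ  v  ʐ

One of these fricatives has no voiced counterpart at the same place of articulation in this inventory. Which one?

/x/

Labiodental: /f/ ~ /v/
Retroflex: /ʂ/ ~ /ʐ/
Palatal: /ç/ ~ /ʝ/
Uvular: /χ/ ~ /ʁ/
Velar: only /x/ (voiceless); no voiced partner.
So /x/ is the unpaired segment.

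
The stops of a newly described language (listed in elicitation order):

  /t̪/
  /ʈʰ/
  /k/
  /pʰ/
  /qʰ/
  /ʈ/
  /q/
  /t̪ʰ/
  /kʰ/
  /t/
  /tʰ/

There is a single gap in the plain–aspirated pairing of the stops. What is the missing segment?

/p/

place of articulation  plain     aspirated
bilabial          —         pʰ      
dental            t̪        t̪ʰ     
alveolar          t         tʰ      
retroflex         ʈ         ʈʰ      
velar             k         kʰ      
uvular            q         qʰ      
The bilabial row has no plain member, so the gap is the plain bilabial stop /p/.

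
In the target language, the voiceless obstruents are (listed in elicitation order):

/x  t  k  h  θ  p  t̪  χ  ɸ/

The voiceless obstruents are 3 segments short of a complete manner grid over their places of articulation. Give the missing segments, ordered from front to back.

bilabial: stop /p/, fricative /ɸ/.
dental: stop /t̪/, fricative /θ/.
alveolar: stop /t/, fricative —.
velar: stop /k/, fricative /x/.
uvular: stop —, fricative /χ/.
glottal: stop —, fricative /h/.
Gaps, from front to back: alveolar lacks fricative (/s/); uvular lacks stop (/q/); glottal lacks stop (/ʔ/).

/s/, /q/, /ʔ/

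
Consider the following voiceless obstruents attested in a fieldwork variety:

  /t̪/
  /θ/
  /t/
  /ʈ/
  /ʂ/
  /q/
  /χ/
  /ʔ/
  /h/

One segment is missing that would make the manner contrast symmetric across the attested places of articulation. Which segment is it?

dental: stop /t̪/, fricative /θ/.
alveolar: stop /t/, fricative —.
retroflex: stop /ʈ/, fricative /ʂ/.
uvular: stop /q/, fricative /χ/.
glottal: stop /ʔ/, fricative /h/.
The alveolar row has no fricative member, so the gap is the alveolar fricative /s/.

/s/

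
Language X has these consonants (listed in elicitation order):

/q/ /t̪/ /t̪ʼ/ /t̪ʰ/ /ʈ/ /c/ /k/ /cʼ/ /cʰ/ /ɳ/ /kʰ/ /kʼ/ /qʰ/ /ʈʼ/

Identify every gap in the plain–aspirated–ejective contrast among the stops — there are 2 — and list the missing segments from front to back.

/ʈʰ/, /qʼ/

place of articulation  plain     aspirated  ejective
dental            t̪        t̪ʰ       t̪ʼ     
retroflex         ʈ         —         ʈʼ      
palatal           c         cʰ        cʼ      
velar             k         kʰ        kʼ      
uvular            q         qʰ        —       
Gaps, from front to back: retroflex lacks aspirated (/ʈʰ/); uvular lacks ejective (/qʼ/).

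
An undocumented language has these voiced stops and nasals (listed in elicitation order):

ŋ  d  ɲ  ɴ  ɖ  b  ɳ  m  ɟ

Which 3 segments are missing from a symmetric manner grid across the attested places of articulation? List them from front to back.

Oral stop: /b/ (bilabial), /d/ (alveolar), /ɖ/ (retroflex), /ɟ/ (palatal).
Nasal: /m/ (bilabial), /ɳ/ (retroflex), /ɲ/ (palatal), /ŋ/ (velar), /ɴ/ (uvular).
Gaps, from front to back: alveolar lacks nasal (/n/); velar lacks oral stop (/ɡ/); uvular lacks oral stop (/ɢ/).

/n/, /ɡ/, /ɢ/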